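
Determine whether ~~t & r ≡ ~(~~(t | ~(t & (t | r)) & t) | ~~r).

E1: ~~t & r
    = t & r   — double negation
E2: ~(~~(t | ~(t & (t | r)) & t) | ~~r)
    = ~(~~(t | ~t & t) | ~~r)   — absorption
    = ~(~~t | ~~r)   — complement / identity
    = ~t & ~r   — De Morgan
These differ: at r=0, t=0, E1 = 0 but E2 = 1.

No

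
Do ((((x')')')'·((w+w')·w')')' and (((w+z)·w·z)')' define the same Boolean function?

E1: ((((x')')')'·((w+w')·w')')'
    = ((x')'·((w+w')·w')')'   [double negation]
    = x'+(w+w')·w'   [De Morgan]
    = x'+w'   [complement / identity]
E2: (((w+z)·w·z)')'
    = ((w·z)')'   [absorption]
    = w·z   [double negation]
These differ: at w=0, x=0, z=0, E1 = 1 but E2 = 0.

No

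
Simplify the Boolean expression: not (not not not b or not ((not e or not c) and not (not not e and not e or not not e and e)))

not (not not not b or not ((not e or not c) and not (not not e and not e or not not e and e)))
= not (not not not b or not ((not e or not c) and not not not e))
= not (not b or not ((not e or not c) and not not not e))
= not (not b or not ((not e or not c) and not e))
= not (not b or not not e)
= b and not e

b and not e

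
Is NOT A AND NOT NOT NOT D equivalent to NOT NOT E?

E1: NOT A AND NOT NOT NOT D
    = NOT A AND NOT D
E2: NOT NOT E
    = E
These differ: at A=0, D=1, E=1, E1 = 0 but E2 = 1.

No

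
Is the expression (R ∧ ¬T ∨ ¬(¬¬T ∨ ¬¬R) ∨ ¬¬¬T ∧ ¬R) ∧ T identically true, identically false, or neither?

identically false

(R ∧ ¬T ∨ ¬(¬¬T ∨ ¬¬R) ∨ ¬¬¬T ∧ ¬R) ∧ T
= (R ∧ ¬T ∨ ¬(¬¬T ∨ ¬¬R) ∨ ¬T ∧ ¬R) ∧ T   (double negation)
= (R ∧ ¬T ∨ ¬T ∧ ¬R ∨ ¬T ∧ ¬R) ∧ T   (De Morgan)
= (R ∧ ¬T ∨ ¬T ∧ ¬R) ∧ T   (idempotence)
= ¬T ∧ T   (distribution)
= False   (complement)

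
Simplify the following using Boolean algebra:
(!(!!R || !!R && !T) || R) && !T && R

(!(!!R || !!R && !T) || R) && !T && R
= (!!!R || R) && !T && R   — absorption
= (!R || R) && !T && R   — double negation
= !T && R   — complement / identity

!T && R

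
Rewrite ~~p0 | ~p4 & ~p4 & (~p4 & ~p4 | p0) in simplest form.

~~p0 | ~p4 & ~p4 & (~p4 & ~p4 | p0)
= ~~p0 | ~p4 & ~p4
= p0 | ~p4 & ~p4
= p0 | ~p4

p0 | ~p4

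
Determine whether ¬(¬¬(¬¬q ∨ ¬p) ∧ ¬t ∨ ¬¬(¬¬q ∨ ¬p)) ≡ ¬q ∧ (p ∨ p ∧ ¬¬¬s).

Yes

E1: ¬(¬¬(¬¬q ∨ ¬p) ∧ ¬t ∨ ¬¬(¬¬q ∨ ¬p))
    = ¬¬¬(¬¬q ∨ ¬p)   [absorption]
    = ¬(¬¬q ∨ ¬p)   [double negation]
    = ¬q ∧ p   [De Morgan]
E2: ¬q ∧ (p ∨ p ∧ ¬¬¬s)
    = ¬q ∧ (p ∨ p ∧ ¬s)   [double negation]
    = ¬q ∧ p   [absorption]
Both reduce to ¬q ∧ p, so they are equivalent.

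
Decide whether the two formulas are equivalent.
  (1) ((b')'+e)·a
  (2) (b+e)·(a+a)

E1: ((b')'+e)·a
    = (b+e)·a
E2: (b+e)·(a+a)
    = (b+e)·a
Both reduce to (b+e)·a, so they are equivalent.

Yes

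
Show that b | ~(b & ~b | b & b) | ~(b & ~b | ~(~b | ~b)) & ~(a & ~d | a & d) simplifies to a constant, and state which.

b | ~(b & ~b | b & b) | ~(b & ~b | ~(~b | ~b)) & ~(a & ~d | a & d)
= b | ~(b & ~b | b & b) | ~(b & ~b | ~(~b | ~b)) & ~a   — distribution
= b | ~(b & ~b | b & b) | ~(b & ~b | b & b) & ~a   — De Morgan
= b | ~(b & ~b | b & b)   — absorption
= b | ~b   — distribution
= 1   — complement

1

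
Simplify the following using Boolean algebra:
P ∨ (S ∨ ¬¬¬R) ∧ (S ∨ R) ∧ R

P ∨ (S ∨ ¬¬¬R) ∧ (S ∨ R) ∧ R
= P ∨ (S ∨ ¬¬¬R ∧ R) ∧ R
= P ∨ (S ∨ ¬R ∧ R) ∧ R
= P ∨ S ∧ R

P ∨ S ∧ R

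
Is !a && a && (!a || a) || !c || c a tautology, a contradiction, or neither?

tautology

!a && a && (!a || a) || !c || c
= !a && a || !c || c
= !c || c
= true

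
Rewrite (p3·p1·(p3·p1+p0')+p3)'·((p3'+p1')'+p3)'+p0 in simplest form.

p3'+p0

(p3·p1·(p3·p1+p0')+p3)'·((p3'+p1')'+p3)'+p0
= (p3·p1+p3)'·((p3'+p1')'+p3)'+p0   (absorption)
= (p3·p1+p3)'·(p3·p1+p3)'+p0   (De Morgan)
= (p3·p1+p3)'+p0   (idempotence)
= p3'+p0   (absorption)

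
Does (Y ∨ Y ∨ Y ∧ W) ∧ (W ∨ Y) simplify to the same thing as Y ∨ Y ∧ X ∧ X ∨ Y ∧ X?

E1: (Y ∨ Y ∨ Y ∧ W) ∧ (W ∨ Y)
    = (Y ∨ Y) ∧ (W ∨ Y)
    = Y ∨ Y ∧ W
    = Y
E2: Y ∨ Y ∧ X ∧ X ∨ Y ∧ X
    = Y ∨ (Y ∧ X ∨ Y) ∧ X
    = Y ∨ Y ∧ X
    = Y
Both reduce to Y, so they are equivalent.

Yes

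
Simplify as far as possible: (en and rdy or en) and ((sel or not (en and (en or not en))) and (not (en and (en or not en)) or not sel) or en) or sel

(en and rdy or en) and ((sel or not (en and (en or not en))) and (not (en and (en or not en)) or not sel) or en) or sel
= (en and rdy or en) and (sel and not sel or not (en and (en or not en)) or en) or sel   [distribution]
= (en and rdy or en) and (not (en and (en or not en)) or en) or sel   [complement / identity]
= (en and rdy or en) and (not en or en) or sel   [complement / identity]
= en and (not en or en) or sel   [absorption]
= en or sel   [complement / identity]

en or sel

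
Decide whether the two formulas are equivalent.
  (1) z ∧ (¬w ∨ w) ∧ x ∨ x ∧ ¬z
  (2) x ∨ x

Yes

E1: z ∧ (¬w ∨ w) ∧ x ∨ x ∧ ¬z
    = z ∧ x ∨ x ∧ ¬z   (complement / identity)
    = x   (distribution)
E2: x ∨ x
    = x   (idempotence)
Both reduce to x, so they are equivalent.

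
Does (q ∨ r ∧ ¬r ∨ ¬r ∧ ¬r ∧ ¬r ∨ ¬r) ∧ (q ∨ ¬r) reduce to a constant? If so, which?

no

(q ∨ r ∧ ¬r ∨ ¬r ∧ ¬r ∧ ¬r ∨ ¬r) ∧ (q ∨ ¬r)
= (q ∨ r ∧ ¬r ∨ ¬r ∧ ¬r ∨ ¬r) ∧ (q ∨ ¬r)
= (q ∨ ¬r ∨ ¬r) ∧ (q ∨ ¬r)
= ¬r ∨ (q ∨ ¬r) ∧ q
= ¬r ∨ q
This depends on q, r, so it is not a constant.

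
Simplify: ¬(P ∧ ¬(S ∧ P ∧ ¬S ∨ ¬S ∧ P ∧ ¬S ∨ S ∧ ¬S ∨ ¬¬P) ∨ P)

¬(P ∧ ¬(S ∧ P ∧ ¬S ∨ ¬S ∧ P ∧ ¬S ∨ S ∧ ¬S ∨ ¬¬P) ∨ P)
= ¬(P ∧ ¬(S ∧ P ∧ ¬S ∨ ¬S ∧ P ∧ ¬S ∨ ¬¬P) ∨ P)
= ¬(P ∧ ¬(S ∧ P ∧ ¬S ∨ ¬S ∧ P ∧ ¬S ∨ P) ∨ P)
= ¬(P ∧ ¬(P ∧ ¬S ∨ P) ∨ P)
= ¬(P ∧ ¬P ∨ P)
= ¬P

¬P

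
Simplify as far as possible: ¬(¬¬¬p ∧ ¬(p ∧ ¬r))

¬(¬¬¬p ∧ ¬(p ∧ ¬r))
= ¬(¬p ∧ ¬(p ∧ ¬r))
= p ∨ p ∧ ¬r
= p

p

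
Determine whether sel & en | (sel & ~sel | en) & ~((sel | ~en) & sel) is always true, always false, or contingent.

contingent

sel & en | (sel & ~sel | en) & ~((sel | ~en) & sel)
= sel & en | en & ~((sel | ~en) & sel)
= sel & en | en & ~sel
= en
This depends on en, so it is not a constant.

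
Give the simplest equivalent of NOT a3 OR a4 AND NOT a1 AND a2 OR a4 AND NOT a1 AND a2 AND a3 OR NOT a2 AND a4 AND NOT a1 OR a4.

NOT a3 OR a4

NOT a3 OR a4 AND NOT a1 AND a2 OR a4 AND NOT a1 AND a2 AND a3 OR NOT a2 AND a4 AND NOT a1 OR a4
= NOT a3 OR a4 AND NOT a1 AND a2 OR NOT a2 AND a4 AND NOT a1 OR a4   (absorption)
= NOT a3 OR a4 AND NOT a1 OR a4   (distribution)
= NOT a3 OR a4   (absorption)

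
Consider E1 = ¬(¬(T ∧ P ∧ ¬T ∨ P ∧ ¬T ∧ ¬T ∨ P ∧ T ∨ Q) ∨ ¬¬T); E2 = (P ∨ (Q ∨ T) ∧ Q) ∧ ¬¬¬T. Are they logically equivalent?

E1: ¬(¬(T ∧ P ∧ ¬T ∨ P ∧ ¬T ∧ ¬T ∨ P ∧ T ∨ Q) ∨ ¬¬T)
    = ¬(¬(P ∧ ¬T ∨ P ∧ T ∨ Q) ∨ ¬¬T)   — distribution
    = ¬(¬(P ∨ Q) ∨ ¬¬T)   — distribution
    = (P ∨ Q) ∧ ¬T   — De Morgan
E2: (P ∨ (Q ∨ T) ∧ Q) ∧ ¬¬¬T
    = (P ∨ Q) ∧ ¬¬¬T   — absorption
    = (P ∨ Q) ∧ ¬T   — double negation
Both reduce to (P ∨ Q) ∧ ¬T, so they are equivalent.

Yes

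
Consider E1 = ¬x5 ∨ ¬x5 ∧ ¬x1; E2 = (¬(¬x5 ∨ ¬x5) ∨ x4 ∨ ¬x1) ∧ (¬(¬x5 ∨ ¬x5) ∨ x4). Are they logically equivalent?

No

E1: ¬x5 ∨ ¬x5 ∧ ¬x1
    = ¬x5   (absorption)
E2: (¬(¬x5 ∨ ¬x5) ∨ x4 ∨ ¬x1) ∧ (¬(¬x5 ∨ ¬x5) ∨ x4)
    = ¬(¬x5 ∨ ¬x5) ∨ x4   (absorption)
    = x5 ∧ x5 ∨ x4   (De Morgan)
    = x5 ∨ x4   (idempotence)
These differ: at x1=1, x4=0, x5=1, E1 = 0 but E2 = 1.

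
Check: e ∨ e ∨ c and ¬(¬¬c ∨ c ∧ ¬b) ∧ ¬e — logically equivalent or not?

No

E1: e ∨ e ∨ c
    = e ∨ c   — idempotence
E2: ¬(¬¬c ∨ c ∧ ¬b) ∧ ¬e
    = ¬(c ∨ c ∧ ¬b) ∧ ¬e   — double negation
    = ¬c ∧ ¬e   — absorption
These differ: at b=0, c=1, e=1, E1 = 1 but E2 = 0.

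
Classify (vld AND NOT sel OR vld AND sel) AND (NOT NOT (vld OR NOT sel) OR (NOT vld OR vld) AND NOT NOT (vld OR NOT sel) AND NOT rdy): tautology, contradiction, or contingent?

contingent

(vld AND NOT sel OR vld AND sel) AND (NOT NOT (vld OR NOT sel) OR (NOT vld OR vld) AND NOT NOT (vld OR NOT sel) AND NOT rdy)
= vld AND (NOT NOT (vld OR NOT sel) OR (NOT vld OR vld) AND NOT NOT (vld OR NOT sel) AND NOT rdy)   — distribution
= vld AND (NOT NOT (vld OR NOT sel) OR NOT NOT (vld OR NOT sel) AND NOT rdy)   — complement / identity
= vld AND NOT NOT (vld OR NOT sel)   — absorption
= vld AND (vld OR NOT sel)   — double negation
= vld   — absorption
This depends on vld, so it is not a constant.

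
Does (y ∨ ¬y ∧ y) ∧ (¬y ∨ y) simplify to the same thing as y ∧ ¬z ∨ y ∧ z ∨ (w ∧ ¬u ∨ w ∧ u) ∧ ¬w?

Yes

E1: (y ∨ ¬y ∧ y) ∧ (¬y ∨ y)
    = y ∨ ¬y ∧ y   (complement / identity)
    = y   (complement / identity)
E2: y ∧ ¬z ∨ y ∧ z ∨ (w ∧ ¬u ∨ w ∧ u) ∧ ¬w
    = y ∨ (w ∧ ¬u ∨ w ∧ u) ∧ ¬w   (distribution)
    = y ∨ w ∧ ¬w   (distribution)
    = y   (complement / identity)
Both reduce to y, so they are equivalent.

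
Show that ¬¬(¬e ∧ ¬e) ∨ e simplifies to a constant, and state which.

¬¬(¬e ∧ ¬e) ∨ e
= ¬(e ∨ e) ∨ e   (De Morgan)
= ¬e ∨ e   (idempotence)
= True   (complement)

True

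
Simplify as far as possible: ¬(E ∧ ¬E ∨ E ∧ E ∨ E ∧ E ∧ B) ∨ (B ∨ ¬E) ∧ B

¬(E ∧ ¬E ∨ E ∧ E ∨ E ∧ E ∧ B) ∨ (B ∨ ¬E) ∧ B
= ¬(E ∧ ¬E ∨ E ∧ E) ∨ (B ∨ ¬E) ∧ B   [absorption]
= ¬(E ∧ ¬E ∨ E ∧ E) ∨ B   [absorption]
= ¬E ∨ B   [distribution]

¬E ∨ B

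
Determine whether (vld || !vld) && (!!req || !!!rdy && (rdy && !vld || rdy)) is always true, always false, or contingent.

(vld || !vld) && (!!req || !!!rdy && (rdy && !vld || rdy))
= !!req || !!!rdy && (rdy && !vld || rdy)
= !!req || !!!rdy && rdy
= req || !!!rdy && rdy
= req || !rdy && rdy
= req
This depends on req, so it is not a constant.

contingent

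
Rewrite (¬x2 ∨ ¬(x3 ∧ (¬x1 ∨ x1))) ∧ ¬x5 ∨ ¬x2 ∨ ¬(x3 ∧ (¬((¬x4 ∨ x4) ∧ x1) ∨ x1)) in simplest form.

¬x2 ∨ ¬x3

(¬x2 ∨ ¬(x3 ∧ (¬x1 ∨ x1))) ∧ ¬x5 ∨ ¬x2 ∨ ¬(x3 ∧ (¬((¬x4 ∨ x4) ∧ x1) ∨ x1))
= (¬x2 ∨ ¬(x3 ∧ (¬x1 ∨ x1))) ∧ ¬x5 ∨ ¬x2 ∨ ¬(x3 ∧ (¬x1 ∨ x1))
= ¬x2 ∨ ¬(x3 ∧ (¬x1 ∨ x1))
= ¬x2 ∨ ¬x3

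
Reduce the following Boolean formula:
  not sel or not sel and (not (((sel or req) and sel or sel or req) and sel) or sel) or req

not sel or not sel and (not (((sel or req) and sel or sel or req) and sel) or sel) or req
= not sel or not sel and (not ((sel or req) and sel) or sel) or req
= not sel or not sel and (not sel or sel) or req
= not sel or not sel or req
= not sel or req

not sel or req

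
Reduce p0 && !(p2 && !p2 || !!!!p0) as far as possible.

false

p0 && !(p2 && !p2 || !!!!p0)
= p0 && !!!!!p0   — complement / identity
= p0 && !!!p0   — double negation
= p0 && !p0   — double negation
= false   — complement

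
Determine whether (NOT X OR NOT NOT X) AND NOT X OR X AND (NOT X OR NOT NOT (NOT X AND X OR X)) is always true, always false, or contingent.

always true

(NOT X OR NOT NOT X) AND NOT X OR X AND (NOT X OR NOT NOT (NOT X AND X OR X))
= (NOT X OR NOT NOT X) AND NOT X OR X AND (NOT X OR NOT NOT X)   [complement / identity]
= NOT X OR NOT NOT X   [distribution]
= NOT X OR X   [double negation]
= TRUE   [complement]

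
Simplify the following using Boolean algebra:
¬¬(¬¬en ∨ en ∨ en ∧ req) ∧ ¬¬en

en

¬¬(¬¬en ∨ en ∨ en ∧ req) ∧ ¬¬en
= ¬¬(en ∨ en ∨ en ∧ req) ∧ ¬¬en   (double negation)
= ¬¬(en ∨ en ∨ en ∧ req) ∧ en   (double negation)
= ¬¬(en ∨ en) ∧ en   (absorption)
= (en ∨ en) ∧ en   (double negation)
= en ∧ en   (idempotence)
= en   (idempotence)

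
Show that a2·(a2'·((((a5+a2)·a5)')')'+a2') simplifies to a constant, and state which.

a2·(a2'·((((a5+a2)·a5)')')'+a2')
= a2·(a2'·((a5+a2)·a5)'+a2')   [double negation]
= a2·(a2'·a5'+a2')   [absorption]
= a2·a2'   [absorption]
= 0   [complement]

0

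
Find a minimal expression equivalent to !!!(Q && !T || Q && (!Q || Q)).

!!!(Q && !T || Q && (!Q || Q))
= !(Q && !T || Q && (!Q || Q))   (double negation)
= !(Q && !T || Q)   (complement / identity)
= !Q   (absorption)

!Q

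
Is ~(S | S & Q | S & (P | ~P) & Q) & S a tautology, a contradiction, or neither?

contradiction

~(S | S & Q | S & (P | ~P) & Q) & S
= ~(S | S & Q | S & Q) & S   — complement / identity
= ~(S | S & Q) & S   — idempotence
= ~S & S   — absorption
= 0   — complement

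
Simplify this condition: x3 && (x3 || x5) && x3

x3 && (x3 || x5) && x3
= x3 && x3   [absorption]
= x3   [idempotence]

x3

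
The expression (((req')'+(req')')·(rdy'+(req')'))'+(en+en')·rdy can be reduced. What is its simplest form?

req'+rdy

(((req')'+(req')')·(rdy'+(req')'))'+(en+en')·rdy
= ((req')'+(req')'·rdy')'+(en+en')·rdy   [distribution]
= ((req')')'+(en+en')·rdy   [absorption]
= ((req')')'+rdy   [complement / identity]
= req'+rdy   [double negation]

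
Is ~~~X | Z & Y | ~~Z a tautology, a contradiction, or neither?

~~~X | Z & Y | ~~Z
= ~~~X | Z & Y | Z   (double negation)
= ~~~X | Z   (absorption)
= ~X | Z   (double negation)
This depends on X, Z, so it is not a constant.

neither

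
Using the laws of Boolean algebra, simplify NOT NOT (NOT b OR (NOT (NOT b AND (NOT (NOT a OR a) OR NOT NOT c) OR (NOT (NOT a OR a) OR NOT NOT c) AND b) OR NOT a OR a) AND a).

NOT b OR a

NOT NOT (NOT b OR (NOT (NOT b AND (NOT (NOT a OR a) OR NOT NOT c) OR (NOT (NOT a OR a) OR NOT NOT c) AND b) OR NOT a OR a) AND a)
= NOT NOT (NOT b OR (NOT (NOT (NOT a OR a) OR NOT NOT c) OR NOT a OR a) AND a)   — distribution
= NOT NOT (NOT b OR ((NOT a OR a) AND NOT c OR NOT a OR a) AND a)   — De Morgan
= NOT NOT (NOT b OR (NOT a OR a) AND a)   — absorption
= NOT NOT (NOT b OR a)   — complement / identity
= NOT b OR a   — double negation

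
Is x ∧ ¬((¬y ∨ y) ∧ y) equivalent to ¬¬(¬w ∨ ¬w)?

No

E1: x ∧ ¬((¬y ∨ y) ∧ y)
    = x ∧ ¬y
E2: ¬¬(¬w ∨ ¬w)
    = ¬¬¬w
    = ¬w
These differ: at w=0, x=0, y=0, E1 = 0 but E2 = 1.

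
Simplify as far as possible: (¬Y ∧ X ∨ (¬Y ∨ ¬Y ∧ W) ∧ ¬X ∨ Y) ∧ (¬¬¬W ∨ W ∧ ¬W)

(¬Y ∧ X ∨ (¬Y ∨ ¬Y ∧ W) ∧ ¬X ∨ Y) ∧ (¬¬¬W ∨ W ∧ ¬W)
= (¬Y ∧ X ∨ (¬Y ∨ ¬Y ∧ W) ∧ ¬X ∨ Y) ∧ ¬¬¬W
= (¬Y ∧ X ∨ ¬Y ∧ ¬X ∨ Y) ∧ ¬¬¬W
= (¬Y ∨ Y) ∧ ¬¬¬W
= (¬Y ∨ Y) ∧ ¬W
= ¬W

¬W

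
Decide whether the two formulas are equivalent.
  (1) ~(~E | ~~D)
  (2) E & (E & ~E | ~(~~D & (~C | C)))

Yes

E1: ~(~E | ~~D)
    = E & ~D   (De Morgan)
E2: E & (E & ~E | ~(~~D & (~C | C)))
    = E & (E & ~E | ~~~D)   (complement / identity)
    = E & (E & ~E | ~D)   (double negation)
    = E & ~D   (complement / identity)
Both reduce to E & ~D, so they are equivalent.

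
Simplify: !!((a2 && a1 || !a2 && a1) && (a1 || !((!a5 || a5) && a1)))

a1

!!((a2 && a1 || !a2 && a1) && (a1 || !((!a5 || a5) && a1)))
= !!(a1 && (a1 || !((!a5 || a5) && a1)))
= !!(a1 && (a1 || !a1))
= !!a1
= a1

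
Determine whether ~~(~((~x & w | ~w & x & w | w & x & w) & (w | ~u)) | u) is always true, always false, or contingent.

~~(~((~x & w | ~w & x & w | w & x & w) & (w | ~u)) | u)
= ~~(~((~x & w | x & w) & (w | ~u)) | u)   [distribution]
= ~~(~(w & (w | ~u)) | u)   [distribution]
= ~(w & (w | ~u)) | u   [double negation]
= ~w | u   [absorption]
This depends on u, w, so it is not a constant.

contingent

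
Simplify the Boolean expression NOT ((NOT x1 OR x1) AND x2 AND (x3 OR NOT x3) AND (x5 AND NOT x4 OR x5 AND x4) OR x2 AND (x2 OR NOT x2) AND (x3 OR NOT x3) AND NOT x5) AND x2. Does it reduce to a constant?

NOT ((NOT x1 OR x1) AND x2 AND (x3 OR NOT x3) AND (x5 AND NOT x4 OR x5 AND x4) OR x2 AND (x2 OR NOT x2) AND (x3 OR NOT x3) AND NOT x5) AND x2
= NOT (x2 AND (x3 OR NOT x3) AND (x5 AND NOT x4 OR x5 AND x4) OR x2 AND (x2 OR NOT x2) AND (x3 OR NOT x3) AND NOT x5) AND x2   (complement / identity)
= NOT (x2 AND (x3 OR NOT x3) AND x5 OR x2 AND (x2 OR NOT x2) AND (x3 OR NOT x3) AND NOT x5) AND x2   (distribution)
= NOT (x2 AND (x3 OR NOT x3) AND x5 OR x2 AND (x3 OR NOT x3) AND NOT x5) AND x2   (complement / identity)
= NOT (x2 AND (x3 OR NOT x3)) AND x2   (distribution)
= NOT x2 AND x2   (complement / identity)
= FALSE   (complement)

FALSE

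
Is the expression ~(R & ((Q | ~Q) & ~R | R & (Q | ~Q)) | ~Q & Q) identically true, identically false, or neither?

~(R & ((Q | ~Q) & ~R | R & (Q | ~Q)) | ~Q & Q)
= ~(R & (Q | ~Q) | ~Q & Q)
= ~(R | ~Q & Q)
= ~R
This depends on R, so it is not a constant.

neither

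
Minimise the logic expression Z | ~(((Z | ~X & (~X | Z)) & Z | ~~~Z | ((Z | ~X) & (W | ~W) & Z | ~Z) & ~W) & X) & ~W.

Z | ~X & ~W

Z | ~(((Z | ~X & (~X | Z)) & Z | ~~~Z | ((Z | ~X) & (W | ~W) & Z | ~Z) & ~W) & X) & ~W
= Z | ~(((Z | ~X) & Z | ~~~Z | ((Z | ~X) & (W | ~W) & Z | ~Z) & ~W) & X) & ~W   (absorption)
= Z | ~(((Z | ~X) & Z | ~~~Z | ((Z | ~X) & Z | ~Z) & ~W) & X) & ~W   (complement / identity)
= Z | ~(((Z | ~X) & Z | ~Z | ((Z | ~X) & Z | ~Z) & ~W) & X) & ~W   (double negation)
= Z | ~(((Z | ~X) & Z | ~Z) & X) & ~W   (absorption)
= Z | ~((Z | ~Z) & X) & ~W   (absorption)
= Z | ~X & ~W   (complement / identity)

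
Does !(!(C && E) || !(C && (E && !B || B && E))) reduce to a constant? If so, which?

no

!(!(C && E) || !(C && (E && !B || B && E)))
= !(!(C && E) || !(C && E))
= !!(C && E)
= C && E
This depends on C, E, so it is not a constant.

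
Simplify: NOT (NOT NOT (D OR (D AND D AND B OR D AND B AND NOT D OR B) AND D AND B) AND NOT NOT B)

NOT D OR NOT B

NOT (NOT NOT (D OR (D AND D AND B OR D AND B AND NOT D OR B) AND D AND B) AND NOT NOT B)
= NOT (NOT NOT (D OR (D AND B OR B) AND D AND B) AND NOT NOT B)   — distribution
= NOT (NOT NOT (D OR D AND B) AND NOT NOT B)   — absorption
= NOT (NOT NOT D AND NOT NOT B)   — absorption
= NOT D OR NOT B   — De Morgan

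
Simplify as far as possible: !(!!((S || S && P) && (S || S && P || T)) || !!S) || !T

!S || !T

!(!!((S || S && P) && (S || S && P || T)) || !!S) || !T
= !((S || S && P) && (S || S && P || T)) && !S || !T   — De Morgan
= !(S || S && P) && !S || !T   — absorption
= !S && !S || !T   — absorption
= !S || !T   — idempotence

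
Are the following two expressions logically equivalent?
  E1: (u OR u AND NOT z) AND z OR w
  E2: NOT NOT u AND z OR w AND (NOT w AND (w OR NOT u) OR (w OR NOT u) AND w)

E1: (u OR u AND NOT z) AND z OR w
    = u AND z OR w
E2: NOT NOT u AND z OR w AND (NOT w AND (w OR NOT u) OR (w OR NOT u) AND w)
    = NOT NOT u AND z OR w AND (w OR NOT u)
    = u AND z OR w AND (w OR NOT u)
    = u AND z OR w
Both reduce to u AND z OR w, so they are equivalent.

Yes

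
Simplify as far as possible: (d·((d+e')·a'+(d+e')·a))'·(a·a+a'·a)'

(d·((d+e')·a'+(d+e')·a))'·(a·a+a'·a)'
= (d·(d+e'))'·(a·a+a'·a)'   [distribution]
= (d·(d+e'))'·a'   [distribution]
= d'·a'   [absorption]

d'·a'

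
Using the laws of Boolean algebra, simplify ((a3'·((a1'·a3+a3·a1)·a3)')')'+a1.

a3'+a1

((a3'·((a1'·a3+a3·a1)·a3)')')'+a1
= ((a3'·(a3·a3)')')'+a1   — distribution
= a3'·(a3·a3)'+a1   — double negation
= a3'·a3'+a1   — idempotence
= a3'+a1   — idempotence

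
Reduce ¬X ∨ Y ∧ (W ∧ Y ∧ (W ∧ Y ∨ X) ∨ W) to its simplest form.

¬X ∨ Y ∧ W

¬X ∨ Y ∧ (W ∧ Y ∧ (W ∧ Y ∨ X) ∨ W)
= ¬X ∨ Y ∧ (W ∧ Y ∨ W)   (absorption)
= ¬X ∨ Y ∧ W   (absorption)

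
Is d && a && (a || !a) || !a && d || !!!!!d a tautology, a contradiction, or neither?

tautology

d && a && (a || !a) || !a && d || !!!!!d
= d && a && (a || !a) || !a && d || !!!d   [double negation]
= d && a && (a || !a) || !a && d || !d   [double negation]
= d && a || !a && d || !d   [complement / identity]
= d || !d   [distribution]
= true   [complement]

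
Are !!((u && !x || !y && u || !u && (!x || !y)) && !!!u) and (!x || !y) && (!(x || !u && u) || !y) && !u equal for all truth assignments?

Yes

E1: !!((u && !x || !y && u || !u && (!x || !y)) && !!!u)
    = !!((u && (!x || !y) || !u && (!x || !y)) && !!!u)   — distribution
    = (u && (!x || !y) || !u && (!x || !y)) && !!!u   — double negation
    = (!x || !y) && !!!u   — distribution
    = (!x || !y) && !u   — double negation
E2: (!x || !y) && (!(x || !u && u) || !y) && !u
    = (!x || !y) && (!x || !y) && !u   — complement / identity
    = (!x || !y) && !u   — idempotence
Both reduce to (!x || !y) && !u, so they are equivalent.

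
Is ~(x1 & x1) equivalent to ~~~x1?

Yes

E1: ~(x1 & x1)
    = ~x1
E2: ~~~x1
    = ~x1
Both reduce to ~x1, so they are equivalent.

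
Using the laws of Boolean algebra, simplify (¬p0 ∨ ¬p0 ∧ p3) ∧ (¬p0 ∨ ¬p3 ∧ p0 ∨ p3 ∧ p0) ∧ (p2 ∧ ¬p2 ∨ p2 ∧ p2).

¬p0 ∧ p2

(¬p0 ∨ ¬p0 ∧ p3) ∧ (¬p0 ∨ ¬p3 ∧ p0 ∨ p3 ∧ p0) ∧ (p2 ∧ ¬p2 ∨ p2 ∧ p2)
= (¬p0 ∨ ¬p0 ∧ p3) ∧ (¬p0 ∨ p0) ∧ (p2 ∧ ¬p2 ∨ p2 ∧ p2)
= (¬p0 ∨ ¬p0 ∧ p3) ∧ (p2 ∧ ¬p2 ∨ p2 ∧ p2)
= ¬p0 ∧ (p2 ∧ ¬p2 ∨ p2 ∧ p2)
= ¬p0 ∧ p2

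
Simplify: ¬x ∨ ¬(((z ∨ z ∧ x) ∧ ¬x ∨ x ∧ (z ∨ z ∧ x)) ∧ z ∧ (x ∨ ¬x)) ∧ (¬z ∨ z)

¬x ∨ ¬(((z ∨ z ∧ x) ∧ ¬x ∨ x ∧ (z ∨ z ∧ x)) ∧ z ∧ (x ∨ ¬x)) ∧ (¬z ∨ z)
= ¬x ∨ ¬((z ∨ z ∧ x) ∧ z ∧ (x ∨ ¬x)) ∧ (¬z ∨ z)   — distribution
= ¬x ∨ ¬((z ∨ z ∧ x) ∧ z ∧ (x ∨ ¬x))   — complement / identity
= ¬x ∨ ¬((z ∨ z ∧ x) ∧ z)   — complement / identity
= ¬x ∨ ¬(z ∧ z)   — absorption
= ¬x ∨ ¬z   — idempotence

¬x ∨ ¬z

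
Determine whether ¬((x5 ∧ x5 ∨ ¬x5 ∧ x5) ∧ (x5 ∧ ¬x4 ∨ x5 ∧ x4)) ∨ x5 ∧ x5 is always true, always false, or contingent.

always true

¬((x5 ∧ x5 ∨ ¬x5 ∧ x5) ∧ (x5 ∧ ¬x4 ∨ x5 ∧ x4)) ∨ x5 ∧ x5
= ¬((x5 ∧ x5 ∨ ¬x5 ∧ x5) ∧ x5) ∨ x5 ∧ x5
= ¬(x5 ∧ x5) ∨ x5 ∧ x5
= ¬(x5 ∧ x5) ∨ x5
= ¬x5 ∨ x5
= True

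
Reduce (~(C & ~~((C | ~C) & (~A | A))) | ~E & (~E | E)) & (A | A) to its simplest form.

(~C | ~E) & A

(~(C & ~~((C | ~C) & (~A | A))) | ~E & (~E | E)) & (A | A)
= (~(C & (C | ~C) & (~A | A)) | ~E & (~E | E)) & (A | A)   — double negation
= (~(C & (C | ~C) & (~A | A)) | ~E & (~E | E)) & A   — idempotence
= (~(C & (C | ~C) & (~A | A)) | ~E) & A   — complement / identity
= (~(C & (C | ~C)) | ~E) & A   — complement / identity
= (~C | ~E) & A   — complement / identity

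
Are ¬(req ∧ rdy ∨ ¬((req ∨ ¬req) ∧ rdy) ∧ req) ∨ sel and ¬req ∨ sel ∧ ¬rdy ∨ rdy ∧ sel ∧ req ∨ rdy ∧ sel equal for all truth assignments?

Yes

E1: ¬(req ∧ rdy ∨ ¬((req ∨ ¬req) ∧ rdy) ∧ req) ∨ sel
    = ¬(req ∧ rdy ∨ ¬rdy ∧ req) ∨ sel   — complement / identity
    = ¬req ∨ sel   — distribution
E2: ¬req ∨ sel ∧ ¬rdy ∨ rdy ∧ sel ∧ req ∨ rdy ∧ sel
    = ¬req ∨ sel ∧ ¬rdy ∨ rdy ∧ sel   — absorption
    = ¬req ∨ sel   — distribution
Both reduce to ¬req ∨ sel, so they are equivalent.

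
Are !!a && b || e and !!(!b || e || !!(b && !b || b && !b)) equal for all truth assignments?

No

E1: !!a && b || e
    = a && b || e   (double negation)
E2: !!(!b || e || !!(b && !b || b && !b))
    = !!(!b || e || b && !b || b && !b)   (double negation)
    = !b || e || b && !b || b && !b   (double negation)
    = !b || e || b && !b   (idempotence)
    = !b || e   (complement / identity)
These differ: at a=0, b=0, e=0, E1 = 0 but E2 = 1.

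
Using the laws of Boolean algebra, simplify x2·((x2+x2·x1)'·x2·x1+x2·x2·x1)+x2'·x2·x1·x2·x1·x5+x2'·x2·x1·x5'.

x2·((x2+x2·x1)'·x2·x1+x2·x2·x1)+x2'·x2·x1·x2·x1·x5+x2'·x2·x1·x5'
= x2·(x2'·x2·x1+x2·x2·x1)+x2'·x2·x1·x2·x1·x5+x2'·x2·x1·x5'   — absorption
= x2·(x2'·x2·x1+x2·x2·x1)+x2'·x2·x1·x5+x2'·x2·x1·x5'   — idempotence
= x2·(x2'·x2·x1+x2·x2·x1)+x2'·x2·x1   — distribution
= x2·x2·x1+x2'·x2·x1   — distribution
= x2·x1   — distribution

x2·x1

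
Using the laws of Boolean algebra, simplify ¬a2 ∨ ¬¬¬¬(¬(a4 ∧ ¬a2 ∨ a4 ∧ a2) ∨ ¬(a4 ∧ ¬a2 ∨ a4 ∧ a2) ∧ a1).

¬a2 ∨ ¬¬¬¬(¬(a4 ∧ ¬a2 ∨ a4 ∧ a2) ∨ ¬(a4 ∧ ¬a2 ∨ a4 ∧ a2) ∧ a1)
= ¬a2 ∨ ¬¬¬¬¬(a4 ∧ ¬a2 ∨ a4 ∧ a2)   (absorption)
= ¬a2 ∨ ¬¬¬(a4 ∧ ¬a2 ∨ a4 ∧ a2)   (double negation)
= ¬a2 ∨ ¬¬¬a4   (distribution)
= ¬a2 ∨ ¬a4   (double negation)

¬a2 ∨ ¬a4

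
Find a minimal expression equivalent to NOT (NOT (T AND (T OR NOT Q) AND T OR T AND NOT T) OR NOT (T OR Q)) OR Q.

T OR Q

NOT (NOT (T AND (T OR NOT Q) AND T OR T AND NOT T) OR NOT (T OR Q)) OR Q
= (T AND (T OR NOT Q) AND T OR T AND NOT T) AND (T OR Q) OR Q
= (T AND T OR T AND NOT T) AND (T OR Q) OR Q
= T AND (T OR Q) OR Q
= T OR Q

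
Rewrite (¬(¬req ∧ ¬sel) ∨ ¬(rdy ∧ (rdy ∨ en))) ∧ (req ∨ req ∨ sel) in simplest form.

req ∨ sel

(¬(¬req ∧ ¬sel) ∨ ¬(rdy ∧ (rdy ∨ en))) ∧ (req ∨ req ∨ sel)
= (req ∨ sel ∨ ¬(rdy ∧ (rdy ∨ en))) ∧ (req ∨ req ∨ sel)   (De Morgan)
= (req ∨ sel ∨ ¬rdy) ∧ (req ∨ req ∨ sel)   (absorption)
= (req ∨ sel ∨ ¬rdy) ∧ (req ∨ sel)   (idempotence)
= req ∨ sel   (absorption)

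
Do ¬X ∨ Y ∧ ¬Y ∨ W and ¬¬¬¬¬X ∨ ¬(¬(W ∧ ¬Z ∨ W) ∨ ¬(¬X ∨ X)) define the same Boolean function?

Yes

E1: ¬X ∨ Y ∧ ¬Y ∨ W
    = ¬X ∨ W   [complement / identity]
E2: ¬¬¬¬¬X ∨ ¬(¬(W ∧ ¬Z ∨ W) ∨ ¬(¬X ∨ X))
    = ¬¬¬¬¬X ∨ (W ∧ ¬Z ∨ W) ∧ (¬X ∨ X)   [De Morgan]
    = ¬¬¬¬¬X ∨ W ∧ (¬X ∨ X)   [absorption]
    = ¬¬¬X ∨ W ∧ (¬X ∨ X)   [double negation]
    = ¬X ∨ W ∧ (¬X ∨ X)   [double negation]
    = ¬X ∨ W   [complement / identity]
Both reduce to ¬X ∨ W, so they are equivalent.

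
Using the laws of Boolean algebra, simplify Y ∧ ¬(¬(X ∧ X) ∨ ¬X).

Y ∧ X

Y ∧ ¬(¬(X ∧ X) ∨ ¬X)
= Y ∧ ¬(¬X ∨ ¬X)
= Y ∧ ¬¬X
= Y ∧ X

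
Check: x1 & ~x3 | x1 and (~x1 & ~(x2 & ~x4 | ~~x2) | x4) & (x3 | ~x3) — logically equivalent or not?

No

E1: x1 & ~x3 | x1
    = x1
E2: (~x1 & ~(x2 & ~x4 | ~~x2) | x4) & (x3 | ~x3)
    = ~x1 & ~(x2 & ~x4 | ~~x2) | x4
    = ~x1 & ~(x2 & ~x4 | x2) | x4
    = ~x1 & ~x2 | x4
These differ: at x1=0, x2=0, x3=0, x4=0, E1 = 0 but E2 = 1.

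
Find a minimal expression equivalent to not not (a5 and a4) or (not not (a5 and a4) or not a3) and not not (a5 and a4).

not not (a5 and a4) or (not not (a5 and a4) or not a3) and not not (a5 and a4)
= not not (a5 and a4) or not not (a5 and a4)   [absorption]
= not not (a5 and a4)   [idempotence]
= a5 and a4   [double negation]

a5 and a4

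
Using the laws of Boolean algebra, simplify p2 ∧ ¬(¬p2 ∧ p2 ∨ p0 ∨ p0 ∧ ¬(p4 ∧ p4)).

p2 ∧ ¬(¬p2 ∧ p2 ∨ p0 ∨ p0 ∧ ¬(p4 ∧ p4))
= p2 ∧ ¬(¬p2 ∧ p2 ∨ p0 ∨ p0 ∧ ¬p4)
= p2 ∧ ¬(p0 ∨ p0 ∧ ¬p4)
= p2 ∧ ¬p0

p2 ∧ ¬p0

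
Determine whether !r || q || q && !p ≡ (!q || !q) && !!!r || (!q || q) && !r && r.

E1: !r || q || q && !p
    = !r || q
E2: (!q || !q) && !!!r || (!q || q) && !r && r
    = (!q || !q) && !!!r || !r && r
    = !q && !!!r || !r && r
    = !q && !!!r
    = !q && !r
These differ: at p=0, q=1, r=0, E1 = 1 but E2 = 0.

No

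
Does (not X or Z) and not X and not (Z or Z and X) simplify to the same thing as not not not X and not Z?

E1: (not X or Z) and not X and not (Z or Z and X)
    = (not X or Z) and not X and not Z   — absorption
    = not X and not Z   — absorption
E2: not not not X and not Z
    = not X and not Z   — double negation
Both reduce to not X and not Z, so they are equivalent.

Yes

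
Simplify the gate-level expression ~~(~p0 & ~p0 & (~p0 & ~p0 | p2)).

~~(~p0 & ~p0 & (~p0 & ~p0 | p2))
= ~~(~p0 & ~p0)
= ~~~p0
= ~p0

~p0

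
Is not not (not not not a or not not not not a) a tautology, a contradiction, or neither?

tautology

not not (not not not a or not not not not a)
= not not (not not not a or not not a)   [double negation]
= not (not not a and not a)   [De Morgan]
= not a or a   [De Morgan]
= True   [complement]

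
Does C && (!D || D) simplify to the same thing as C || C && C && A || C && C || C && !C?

Yes

E1: C && (!D || D)
    = C
E2: C || C && C && A || C && C || C && !C
    = C || C && C || C && !C
    = C || C
    = C
Both reduce to C, so they are equivalent.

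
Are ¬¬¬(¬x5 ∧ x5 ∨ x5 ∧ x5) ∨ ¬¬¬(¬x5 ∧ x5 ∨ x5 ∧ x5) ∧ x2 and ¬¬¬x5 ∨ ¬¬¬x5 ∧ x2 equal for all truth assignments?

Yes

E1: ¬¬¬(¬x5 ∧ x5 ∨ x5 ∧ x5) ∨ ¬¬¬(¬x5 ∧ x5 ∨ x5 ∧ x5) ∧ x2
    = ¬¬¬(¬x5 ∧ x5 ∨ x5 ∧ x5)   — absorption
    = ¬¬¬x5   — distribution
    = ¬x5   — double negation
E2: ¬¬¬x5 ∨ ¬¬¬x5 ∧ x2
    = ¬¬¬x5   — absorption
    = ¬x5   — double negation
Both reduce to ¬x5, so they are equivalent.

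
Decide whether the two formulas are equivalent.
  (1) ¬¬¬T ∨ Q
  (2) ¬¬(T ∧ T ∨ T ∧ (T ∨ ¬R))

E1: ¬¬¬T ∨ Q
    = ¬T ∨ Q
E2: ¬¬(T ∧ T ∨ T ∧ (T ∨ ¬R))
    = ¬¬(T ∧ T ∨ T)
    = ¬¬(T ∨ T)
    = T ∨ T
    = T
These differ: at Q=0, R=1, T=0, E1 = 1 but E2 = 0.

No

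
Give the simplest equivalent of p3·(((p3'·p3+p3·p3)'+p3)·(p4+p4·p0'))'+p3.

p3·(((p3'·p3+p3·p3)'+p3)·(p4+p4·p0'))'+p3
= p3·(((p3'·p3+p3·p3)'+p3)·p4)'+p3
= p3·((p3'+p3)·p4)'+p3
= p3·p4'+p3
= p3

p3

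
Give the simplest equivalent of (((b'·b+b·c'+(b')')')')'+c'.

b'+c'

(((b'·b+b·c'+(b')')')')'+c'
= (((b'·b+b·c'+b)')')'+c'   [double negation]
= (((b·c'+b)')')'+c'   [complement / identity]
= ((b')')'+c'   [absorption]
= b'+c'   [double negation]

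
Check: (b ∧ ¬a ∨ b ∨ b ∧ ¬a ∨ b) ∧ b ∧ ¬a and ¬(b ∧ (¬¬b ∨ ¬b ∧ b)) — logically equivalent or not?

E1: (b ∧ ¬a ∨ b ∨ b ∧ ¬a ∨ b) ∧ b ∧ ¬a
    = (b ∧ ¬a ∨ b) ∧ b ∧ ¬a   (idempotence)
    = b ∧ ¬a   (absorption)
E2: ¬(b ∧ (¬¬b ∨ ¬b ∧ b))
    = ¬(b ∧ ¬¬b)   (complement / identity)
    = ¬(b ∧ b)   (double negation)
    = ¬b   (idempotence)
These differ: at a=0, b=0, E1 = 0 but E2 = 1.

No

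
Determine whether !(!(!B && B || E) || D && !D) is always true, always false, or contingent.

!(!(!B && B || E) || D && !D)
= !!(!B && B || E)   [complement / identity]
= !B && B || E   [double negation]
= E   [complement / identity]
This depends on E, so it is not a constant.

contingent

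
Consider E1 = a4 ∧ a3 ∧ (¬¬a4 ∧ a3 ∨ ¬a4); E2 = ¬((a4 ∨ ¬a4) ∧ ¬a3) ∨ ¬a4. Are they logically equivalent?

E1: a4 ∧ a3 ∧ (¬¬a4 ∧ a3 ∨ ¬a4)
    = a4 ∧ a3 ∧ (a4 ∧ a3 ∨ ¬a4)   — double negation
    = a4 ∧ a3   — absorption
E2: ¬((a4 ∨ ¬a4) ∧ ¬a3) ∨ ¬a4
    = ¬¬a3 ∨ ¬a4   — complement / identity
    = a3 ∨ ¬a4   — double negation
These differ: at a3=0, a4=0, E1 = 0 but E2 = 1.

No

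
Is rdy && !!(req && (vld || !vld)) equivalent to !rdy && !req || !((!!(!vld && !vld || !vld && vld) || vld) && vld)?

No

E1: rdy && !!(req && (vld || !vld))
    = rdy && !!req   — complement / identity
    = rdy && req   — double negation
E2: !rdy && !req || !((!!(!vld && !vld || !vld && vld) || vld) && vld)
    = !rdy && !req || !((!!!vld || vld) && vld)   — distribution
    = !rdy && !req || !((!vld || vld) && vld)   — double negation
    = !rdy && !req || !vld   — complement / identity
These differ: at rdy=0, req=0, vld=0, E1 = 0 but E2 = 1.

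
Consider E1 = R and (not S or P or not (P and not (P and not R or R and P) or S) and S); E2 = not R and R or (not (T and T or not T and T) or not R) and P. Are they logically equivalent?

E1: R and (not S or P or not (P and not (P and not R or R and P) or S) and S)
    = R and (not S or P or not (P and not P or S) and S)   — distribution
    = R and (not S or P or not S and S)   — complement / identity
    = R and (not S or P)   — complement / identity
E2: not R and R or (not (T and T or not T and T) or not R) and P
    = not R and R or (not T or not R) and P   — distribution
    = (not T or not R) and P   — complement / identity
These differ: at P=1, R=0, S=0, T=0, E1 = 0 but E2 = 1.

No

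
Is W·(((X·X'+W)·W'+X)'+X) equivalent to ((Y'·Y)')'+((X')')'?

No

E1: W·(((X·X'+W)·W'+X)'+X)
    = W·((W·W'+X)'+X)
    = W·(X'+X)
    = W
E2: ((Y'·Y)')'+((X')')'
    = Y'·Y+((X')')'
    = Y'·Y+X'
    = X'
These differ: at W=1, X=1, Y=0, E1 = 1 but E2 = 0.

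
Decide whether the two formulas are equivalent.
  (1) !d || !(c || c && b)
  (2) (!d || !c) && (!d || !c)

Yes

E1: !d || !(c || c && b)
    = !d || !c
E2: (!d || !c) && (!d || !c)
    = !d || !c
Both reduce to !d || !c, so they are equivalent.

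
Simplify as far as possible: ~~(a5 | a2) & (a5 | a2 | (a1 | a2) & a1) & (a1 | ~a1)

~~(a5 | a2) & (a5 | a2 | (a1 | a2) & a1) & (a1 | ~a1)
= (a5 | a2) & (a5 | a2 | (a1 | a2) & a1) & (a1 | ~a1)
= (a5 | a2) & (a5 | a2 | (a1 | a2) & a1)
= (a5 | a2) & (a5 | a2 | a1)
= a5 | a2

a5 | a2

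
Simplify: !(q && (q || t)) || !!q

!(q && (q || t)) || !!q
= !q || !!q   — absorption
= !q || q   — double negation
= true   — complement

true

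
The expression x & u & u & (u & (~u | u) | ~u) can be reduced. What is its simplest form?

x & u

x & u & u & (u & (~u | u) | ~u)
= x & u & (u & (~u | u) | ~u)   — idempotence
= x & u & (u | ~u)   — complement / identity
= x & u   — complement / identity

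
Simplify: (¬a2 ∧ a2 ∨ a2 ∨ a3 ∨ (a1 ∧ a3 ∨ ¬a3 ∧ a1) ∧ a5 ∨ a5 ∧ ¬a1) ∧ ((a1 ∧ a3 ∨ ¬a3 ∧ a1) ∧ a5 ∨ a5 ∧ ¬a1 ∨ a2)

(¬a2 ∧ a2 ∨ a2 ∨ a3 ∨ (a1 ∧ a3 ∨ ¬a3 ∧ a1) ∧ a5 ∨ a5 ∧ ¬a1) ∧ ((a1 ∧ a3 ∨ ¬a3 ∧ a1) ∧ a5 ∨ a5 ∧ ¬a1 ∨ a2)
= (a1 ∧ a3 ∨ ¬a3 ∧ a1) ∧ a5 ∨ a5 ∧ ¬a1 ∨ (¬a2 ∧ a2 ∨ a2 ∨ a3) ∧ a2   — distribution
= a1 ∧ a5 ∨ a5 ∧ ¬a1 ∨ (¬a2 ∧ a2 ∨ a2 ∨ a3) ∧ a2   — distribution
= a1 ∧ a5 ∨ a5 ∧ ¬a1 ∨ (a2 ∨ a3) ∧ a2   — complement / identity
= a1 ∧ a5 ∨ a5 ∧ ¬a1 ∨ a2   — absorption
= a5 ∨ a2   — distribution

a5 ∨ a2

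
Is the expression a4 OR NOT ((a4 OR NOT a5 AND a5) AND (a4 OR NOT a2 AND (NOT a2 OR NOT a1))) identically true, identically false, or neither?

a4 OR NOT ((a4 OR NOT a5 AND a5) AND (a4 OR NOT a2 AND (NOT a2 OR NOT a1)))
= a4 OR NOT (a4 AND (a4 OR NOT a2 AND (NOT a2 OR NOT a1)))
= a4 OR NOT (a4 AND (a4 OR NOT a2))
= a4 OR NOT a4
= TRUE

identically true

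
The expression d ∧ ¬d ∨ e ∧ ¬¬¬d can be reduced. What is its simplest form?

e ∧ ¬d

d ∧ ¬d ∨ e ∧ ¬¬¬d
= e ∧ ¬¬¬d   [complement / identity]
= e ∧ ¬d   [double negation]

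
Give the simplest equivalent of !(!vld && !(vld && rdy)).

!(!vld && !(vld && rdy))
= vld || vld && rdy   [De Morgan]
= vld   [absorption]

vld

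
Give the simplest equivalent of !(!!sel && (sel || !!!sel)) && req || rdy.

!(!!sel && (sel || !!!sel)) && req || rdy
= !(!!sel && (sel || !sel)) && req || rdy
= !(sel && (sel || !sel)) && req || rdy
= !sel && req || rdy

!sel && req || rdy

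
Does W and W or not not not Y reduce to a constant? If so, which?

no

W and W or not not not Y
= W and W or not Y   (double negation)
= W or not Y   (idempotence)
This depends on W, Y, so it is not a constant.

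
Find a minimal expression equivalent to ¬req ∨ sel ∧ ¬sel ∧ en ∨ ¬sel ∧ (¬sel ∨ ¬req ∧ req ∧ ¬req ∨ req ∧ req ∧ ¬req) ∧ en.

¬req ∨ sel ∧ ¬sel ∧ en ∨ ¬sel ∧ (¬sel ∨ ¬req ∧ req ∧ ¬req ∨ req ∧ req ∧ ¬req) ∧ en
= ¬req ∨ sel ∧ ¬sel ∧ en ∨ ¬sel ∧ (¬sel ∨ req ∧ ¬req) ∧ en
= ¬req ∨ sel ∧ ¬sel ∧ en ∨ ¬sel ∧ ¬sel ∧ en
= ¬req ∨ ¬sel ∧ en

¬req ∨ ¬sel ∧ en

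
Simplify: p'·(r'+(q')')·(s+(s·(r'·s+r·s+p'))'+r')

p'·(r'+(q')')·(s+(s·(r'·s+r·s+p'))'+r')
= p'·(r'+(q')'·(s+(s·(r'·s+r·s+p'))'))   [distribution]
= p'·(r'+(q')'·(s+(s·(s+p'))'))   [distribution]
= p'·(r'+(q')'·(s+s'))   [absorption]
= p'·(r'+(q')')   [complement / identity]
= p'·(r'+q)   [double negation]

p'·(r'+q)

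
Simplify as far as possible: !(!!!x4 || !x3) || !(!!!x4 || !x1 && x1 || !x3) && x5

!(!!!x4 || !x3) || !(!!!x4 || !x1 && x1 || !x3) && x5
= !(!!!x4 || !x3) || !(!!!x4 || !x3) && x5   (complement / identity)
= !(!!!x4 || !x3)   (absorption)
= !(!x4 || !x3)   (double negation)
= x4 && x3   (De Morgan)

x4 && x3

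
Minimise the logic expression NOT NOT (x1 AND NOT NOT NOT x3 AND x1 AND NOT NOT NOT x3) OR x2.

x1 AND NOT x3 OR x2

NOT NOT (x1 AND NOT NOT NOT x3 AND x1 AND NOT NOT NOT x3) OR x2
= NOT NOT (x1 AND NOT NOT NOT x3) OR x2   (idempotence)
= NOT NOT (x1 AND NOT x3) OR x2   (double negation)
= x1 AND NOT x3 OR x2   (double negation)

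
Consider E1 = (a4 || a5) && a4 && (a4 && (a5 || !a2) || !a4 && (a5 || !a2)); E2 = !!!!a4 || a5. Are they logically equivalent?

No

E1: (a4 || a5) && a4 && (a4 && (a5 || !a2) || !a4 && (a5 || !a2))
    = (a4 || a5) && a4 && (a5 || !a2)   (distribution)
    = a4 && (a5 || !a2)   (absorption)
E2: !!!!a4 || a5
    = !!a4 || a5   (double negation)
    = a4 || a5   (double negation)
These differ: at a2=1, a4=0, a5=1, E1 = 0 but E2 = 1.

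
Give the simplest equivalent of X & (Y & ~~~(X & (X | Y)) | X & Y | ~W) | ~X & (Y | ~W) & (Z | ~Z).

X & (Y & ~~~(X & (X | Y)) | X & Y | ~W) | ~X & (Y | ~W) & (Z | ~Z)
= X & (Y & ~~~X | X & Y | ~W) | ~X & (Y | ~W) & (Z | ~Z)
= X & (Y & ~X | X & Y | ~W) | ~X & (Y | ~W) & (Z | ~Z)
= X & (Y & ~X | X & Y | ~W) | ~X & (Y | ~W)
= X & (Y | ~W) | ~X & (Y | ~W)
= Y | ~W

Y | ~W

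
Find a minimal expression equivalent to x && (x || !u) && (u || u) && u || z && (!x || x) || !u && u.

x && u || z

x && (x || !u) && (u || u) && u || z && (!x || x) || !u && u
= x && (x || !u) && u && u || z && (!x || x) || !u && u   (idempotence)
= x && (x || !u) && u && u || z && (!x || x)   (complement / identity)
= x && (x || !u) && u && u || z   (complement / identity)
= x && u && u || z   (absorption)
= x && u || z   (idempotence)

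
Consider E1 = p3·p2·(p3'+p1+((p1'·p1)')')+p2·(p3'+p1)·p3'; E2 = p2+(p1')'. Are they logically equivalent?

No

E1: p3·p2·(p3'+p1+((p1'·p1)')')+p2·(p3'+p1)·p3'
    = p3·p2·(p3'+p1+p1'·p1)+p2·(p3'+p1)·p3'
    = p3·p2·(p3'+p1)+p2·(p3'+p1)·p3'
    = p2·(p3'+p1)
E2: p2+(p1')'
    = p2+p1
These differ: at p1=1, p2=0, p3=0, E1 = 0 but E2 = 1.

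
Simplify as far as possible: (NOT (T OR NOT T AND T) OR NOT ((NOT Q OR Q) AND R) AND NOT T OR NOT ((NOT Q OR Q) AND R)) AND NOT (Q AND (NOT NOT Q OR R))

(NOT T OR NOT R) AND NOT Q

(NOT (T OR NOT T AND T) OR NOT ((NOT Q OR Q) AND R) AND NOT T OR NOT ((NOT Q OR Q) AND R)) AND NOT (Q AND (NOT NOT Q OR R))
= (NOT T OR NOT ((NOT Q OR Q) AND R) AND NOT T OR NOT ((NOT Q OR Q) AND R)) AND NOT (Q AND (NOT NOT Q OR R))
= (NOT T OR NOT ((NOT Q OR Q) AND R)) AND NOT (Q AND (NOT NOT Q OR R))
= (NOT T OR NOT ((NOT Q OR Q) AND R)) AND NOT (Q AND (Q OR R))
= (NOT T OR NOT ((NOT Q OR Q) AND R)) AND NOT Q
= (NOT T OR NOT R) AND NOT Q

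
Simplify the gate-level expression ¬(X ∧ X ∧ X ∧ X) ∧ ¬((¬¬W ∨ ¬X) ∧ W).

¬(X ∧ X ∧ X ∧ X) ∧ ¬((¬¬W ∨ ¬X) ∧ W)
= ¬(X ∧ X ∧ X ∧ X) ∧ ¬((W ∨ ¬X) ∧ W)   — double negation
= ¬(X ∧ X ∧ X ∧ X) ∧ ¬W   — absorption
= ¬(X ∧ X ∧ X) ∧ ¬W   — idempotence
= ¬(X ∧ X) ∧ ¬W   — idempotence
= ¬X ∧ ¬W   — idempotence

¬X ∧ ¬W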